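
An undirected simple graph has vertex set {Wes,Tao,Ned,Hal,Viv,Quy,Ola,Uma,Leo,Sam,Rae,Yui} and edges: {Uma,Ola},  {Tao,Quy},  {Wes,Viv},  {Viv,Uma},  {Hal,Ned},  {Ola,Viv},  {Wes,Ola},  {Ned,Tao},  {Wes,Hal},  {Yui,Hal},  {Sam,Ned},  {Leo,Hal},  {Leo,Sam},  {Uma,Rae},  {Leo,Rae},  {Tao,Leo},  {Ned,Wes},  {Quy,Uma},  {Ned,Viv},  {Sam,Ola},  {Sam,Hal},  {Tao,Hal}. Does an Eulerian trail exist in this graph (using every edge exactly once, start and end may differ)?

Degrees: Wes:4, Tao:4, Ned:5, Hal:6, Viv:4, Quy:2, Ola:4, Uma:4, Leo:4, Sam:4, Rae:2, Yui:1
Odd-degree vertices: Ned, Yui (2 total).
The non-isolated vertices are connected and exactly 2 have odd degree, so an Eulerian trail exists (from Ned to Yui).

Yes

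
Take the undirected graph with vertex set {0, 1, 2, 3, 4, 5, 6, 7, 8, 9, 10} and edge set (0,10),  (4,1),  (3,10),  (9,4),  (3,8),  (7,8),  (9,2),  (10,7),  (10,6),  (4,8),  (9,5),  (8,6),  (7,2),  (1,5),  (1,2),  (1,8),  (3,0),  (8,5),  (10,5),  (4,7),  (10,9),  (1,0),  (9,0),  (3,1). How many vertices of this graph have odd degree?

2

Degrees: 0:4, 1:6, 2:3, 3:4, 4:4, 5:4, 6:2, 7:4, 8:6, 9:5, 10:6
Odd-degree vertices: 2, 9.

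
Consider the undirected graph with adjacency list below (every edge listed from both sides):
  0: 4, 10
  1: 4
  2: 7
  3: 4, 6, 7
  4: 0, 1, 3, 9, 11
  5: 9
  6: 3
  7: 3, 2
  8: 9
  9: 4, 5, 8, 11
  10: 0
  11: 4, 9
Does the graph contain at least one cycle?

|V| = 12, |E| = 12, number of components = 1.
One cycle is 4-9-11-4.

Yes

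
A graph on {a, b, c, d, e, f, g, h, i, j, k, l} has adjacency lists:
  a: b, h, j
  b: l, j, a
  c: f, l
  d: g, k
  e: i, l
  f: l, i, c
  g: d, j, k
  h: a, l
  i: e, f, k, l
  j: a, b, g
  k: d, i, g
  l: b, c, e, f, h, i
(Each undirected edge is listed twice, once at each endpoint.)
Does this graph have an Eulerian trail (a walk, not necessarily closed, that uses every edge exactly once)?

Degrees: a:3, b:3, c:2, d:2, e:2, f:3, g:3, h:2, i:4, j:3, k:3, l:6
Odd-degree vertices: a, b, f, g, j, k (6 total).
An Eulerian trail requires 0 or 2 odd-degree vertices; here there are 6.

No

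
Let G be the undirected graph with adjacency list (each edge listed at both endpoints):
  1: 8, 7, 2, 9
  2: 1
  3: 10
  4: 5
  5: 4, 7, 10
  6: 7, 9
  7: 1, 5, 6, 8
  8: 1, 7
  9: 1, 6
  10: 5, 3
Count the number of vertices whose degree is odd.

4

Degrees: 1:4, 2:1, 3:1, 4:1, 5:3, 6:2, 7:4, 8:2, 9:2, 10:2
Odd-degree vertices: 2, 3, 4, 5.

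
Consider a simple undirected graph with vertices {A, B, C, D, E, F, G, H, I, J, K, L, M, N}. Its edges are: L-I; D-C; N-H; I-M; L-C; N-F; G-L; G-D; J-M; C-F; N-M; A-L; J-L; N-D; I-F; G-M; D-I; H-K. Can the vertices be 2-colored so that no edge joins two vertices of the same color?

A valid 2-coloring puts {B, D, E, F, H, L, M} on one side and {A, C, G, I, J, K, N} on the other; every edge crosses between the two sides.

Yes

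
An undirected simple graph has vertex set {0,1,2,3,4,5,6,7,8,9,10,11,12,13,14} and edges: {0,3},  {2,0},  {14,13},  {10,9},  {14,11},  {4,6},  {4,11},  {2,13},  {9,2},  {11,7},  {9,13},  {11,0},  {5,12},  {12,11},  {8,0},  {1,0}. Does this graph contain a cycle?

|V| = 15, |E| = 16, number of components = 1.
Since 16 > 15 - 1, a cycle must exist; for instance 0-11-14-13-9-2-0.

Yes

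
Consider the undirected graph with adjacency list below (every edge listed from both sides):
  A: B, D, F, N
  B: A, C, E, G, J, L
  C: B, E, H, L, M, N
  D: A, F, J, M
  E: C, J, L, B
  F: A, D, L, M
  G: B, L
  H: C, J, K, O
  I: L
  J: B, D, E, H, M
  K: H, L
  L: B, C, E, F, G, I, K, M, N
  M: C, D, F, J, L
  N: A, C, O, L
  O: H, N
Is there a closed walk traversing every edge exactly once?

Degrees: A:4, B:6, C:6, D:4, E:4, F:4, G:2, H:4, I:1, J:5, K:2, L:9, M:5, N:4, O:2
I, J, L, M have odd degree; an Eulerian circuit needs every degree to be even, so none exists.

No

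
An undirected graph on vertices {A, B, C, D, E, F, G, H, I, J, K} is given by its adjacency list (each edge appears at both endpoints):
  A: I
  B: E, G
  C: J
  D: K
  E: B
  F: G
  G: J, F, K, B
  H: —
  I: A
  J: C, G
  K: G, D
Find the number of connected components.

Component: {H}
Component: {A, I}
Component: {B, C, D, E, F, G, J, K}

3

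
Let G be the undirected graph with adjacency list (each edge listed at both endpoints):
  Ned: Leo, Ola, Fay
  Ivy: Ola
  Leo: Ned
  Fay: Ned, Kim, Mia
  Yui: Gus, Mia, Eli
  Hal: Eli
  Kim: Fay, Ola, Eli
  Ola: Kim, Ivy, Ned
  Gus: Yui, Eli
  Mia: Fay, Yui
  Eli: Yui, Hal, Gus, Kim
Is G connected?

A breadth-first search from Ned visits Ned, Ola, Fay, Leo, Kim, Ivy, Mia, Eli, Yui, Gus, Hal — all 11 vertices — so the graph is connected.

Yes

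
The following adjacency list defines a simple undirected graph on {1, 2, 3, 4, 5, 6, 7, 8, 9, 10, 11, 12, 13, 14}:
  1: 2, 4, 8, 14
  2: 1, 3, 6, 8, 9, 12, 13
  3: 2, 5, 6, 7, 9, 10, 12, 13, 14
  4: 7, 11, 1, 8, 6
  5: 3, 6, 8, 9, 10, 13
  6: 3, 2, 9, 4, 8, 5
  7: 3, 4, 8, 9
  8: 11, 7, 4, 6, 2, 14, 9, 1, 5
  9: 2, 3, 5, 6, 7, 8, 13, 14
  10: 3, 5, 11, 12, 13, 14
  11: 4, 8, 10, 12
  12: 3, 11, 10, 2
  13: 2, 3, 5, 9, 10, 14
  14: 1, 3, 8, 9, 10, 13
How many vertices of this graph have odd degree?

Degrees: 1:4, 2:7, 3:9, 4:5, 5:6, 6:6, 7:4, 8:9, 9:8, 10:6, 11:4, 12:4, 13:6, 14:6
Odd-degree vertices: 2, 3, 4, 8.

4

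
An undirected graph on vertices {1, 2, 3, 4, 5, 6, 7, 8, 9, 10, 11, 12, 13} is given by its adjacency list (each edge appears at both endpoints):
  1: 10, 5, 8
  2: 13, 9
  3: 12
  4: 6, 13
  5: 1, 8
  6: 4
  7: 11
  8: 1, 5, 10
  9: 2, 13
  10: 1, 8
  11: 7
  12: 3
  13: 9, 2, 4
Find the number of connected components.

Component: {3, 12}
Component: {7, 11}
Component: {1, 5, 8, 10}
Component: {2, 4, 6, 9, 13}

4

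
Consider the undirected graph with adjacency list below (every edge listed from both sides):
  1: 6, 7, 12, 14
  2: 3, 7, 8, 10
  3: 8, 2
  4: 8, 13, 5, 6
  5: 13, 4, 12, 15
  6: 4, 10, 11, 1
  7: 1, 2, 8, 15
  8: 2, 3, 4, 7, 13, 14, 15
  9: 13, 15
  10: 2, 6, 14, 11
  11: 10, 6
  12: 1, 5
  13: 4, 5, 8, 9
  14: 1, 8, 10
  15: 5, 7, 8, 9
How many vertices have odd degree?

2

Degrees: 1:4, 2:4, 3:2, 4:4, 5:4, 6:4, 7:4, 8:7, 9:2, 10:4, 11:2, 12:2, 13:4, 14:3, 15:4
Odd-degree vertices: 8, 14.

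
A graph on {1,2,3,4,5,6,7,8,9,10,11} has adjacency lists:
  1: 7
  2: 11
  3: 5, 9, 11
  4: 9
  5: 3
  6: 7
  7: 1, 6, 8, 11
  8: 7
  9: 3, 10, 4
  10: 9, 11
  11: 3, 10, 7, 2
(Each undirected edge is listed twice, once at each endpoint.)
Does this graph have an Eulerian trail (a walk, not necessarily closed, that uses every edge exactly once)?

Degrees: 1:1, 2:1, 3:3, 4:1, 5:1, 6:1, 7:4, 8:1, 9:3, 10:2, 11:4
Odd-degree vertices: 1, 2, 3, 4, 5, 6, 8, 9 (8 total).
With 8 odd-degree vertices (more than two), no single trail can use every edge.

No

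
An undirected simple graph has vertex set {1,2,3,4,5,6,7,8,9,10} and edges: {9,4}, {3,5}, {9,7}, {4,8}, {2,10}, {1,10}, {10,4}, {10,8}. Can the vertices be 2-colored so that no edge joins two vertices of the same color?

8-4-10-8 is an odd cycle (length 3), and a bipartite graph can contain only even cycles.

No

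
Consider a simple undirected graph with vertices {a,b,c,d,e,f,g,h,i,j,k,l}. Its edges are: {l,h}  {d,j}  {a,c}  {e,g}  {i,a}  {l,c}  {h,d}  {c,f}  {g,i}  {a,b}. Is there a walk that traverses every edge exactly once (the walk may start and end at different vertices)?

No

Degrees: a:3, b:1, c:3, d:2, e:1, f:1, g:2, h:2, i:2, j:1, k:0, l:2
Odd-degree vertices: a, b, c, e, f, j (6 total).
An Eulerian trail requires 0 or 2 odd-degree vertices; here there are 6.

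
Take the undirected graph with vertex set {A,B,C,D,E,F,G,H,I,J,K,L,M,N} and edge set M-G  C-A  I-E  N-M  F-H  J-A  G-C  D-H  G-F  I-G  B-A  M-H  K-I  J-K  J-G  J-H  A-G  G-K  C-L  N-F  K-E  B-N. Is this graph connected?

Starting from A and exploring outward reaches every vertex (A, J, B, G, C, H, K, N, F, M, I, L, D, E); the graph is connected.

Yes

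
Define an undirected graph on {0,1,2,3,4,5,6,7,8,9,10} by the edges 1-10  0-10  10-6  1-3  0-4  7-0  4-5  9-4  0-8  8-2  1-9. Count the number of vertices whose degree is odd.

8

Degrees: 0:4, 1:3, 2:1, 3:1, 4:3, 5:1, 6:1, 7:1, 8:2, 9:2, 10:3
Odd-degree vertices: 1, 2, 3, 4, 5, 6, 7, 10.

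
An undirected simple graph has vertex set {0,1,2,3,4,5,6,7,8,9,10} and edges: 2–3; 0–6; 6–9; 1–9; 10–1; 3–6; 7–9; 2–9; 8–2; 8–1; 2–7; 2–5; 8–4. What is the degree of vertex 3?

Neighbors of 3: 2, 6.

2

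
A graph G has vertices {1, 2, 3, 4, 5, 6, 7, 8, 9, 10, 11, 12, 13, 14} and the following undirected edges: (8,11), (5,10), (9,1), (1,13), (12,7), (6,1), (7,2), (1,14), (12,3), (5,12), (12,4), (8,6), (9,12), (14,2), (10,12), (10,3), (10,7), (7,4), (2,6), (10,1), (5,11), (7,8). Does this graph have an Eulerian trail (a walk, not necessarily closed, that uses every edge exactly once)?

Degrees: 1:5, 2:3, 3:2, 4:2, 5:3, 6:3, 7:5, 8:3, 9:2, 10:5, 11:2, 12:6, 13:1, 14:2
Odd-degree vertices: 1, 2, 5, 6, 7, 8, 10, 13 (8 total).
With 8 odd-degree vertices (more than two), no single trail can use every edge.

No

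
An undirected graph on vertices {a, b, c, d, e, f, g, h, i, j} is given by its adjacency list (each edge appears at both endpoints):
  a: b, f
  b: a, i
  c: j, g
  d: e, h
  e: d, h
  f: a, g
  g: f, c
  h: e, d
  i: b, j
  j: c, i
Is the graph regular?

Yes

Degrees: a:2, b:2, c:2, d:2, e:2, f:2, g:2, h:2, i:2, j:2
Every vertex has degree 2, so the graph is 2-regular.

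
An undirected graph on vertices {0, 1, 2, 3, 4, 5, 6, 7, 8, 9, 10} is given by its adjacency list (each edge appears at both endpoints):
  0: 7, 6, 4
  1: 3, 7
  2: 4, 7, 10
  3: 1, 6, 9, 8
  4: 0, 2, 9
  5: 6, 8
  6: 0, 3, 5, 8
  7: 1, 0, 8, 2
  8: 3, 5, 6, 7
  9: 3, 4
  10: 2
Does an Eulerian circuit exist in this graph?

Degrees: 0:3, 1:2, 2:3, 3:4, 4:3, 5:2, 6:4, 7:4, 8:4, 9:2, 10:1
Vertices with odd degree: 0, 2, 4, 10. An Eulerian circuit requires all degrees even.

No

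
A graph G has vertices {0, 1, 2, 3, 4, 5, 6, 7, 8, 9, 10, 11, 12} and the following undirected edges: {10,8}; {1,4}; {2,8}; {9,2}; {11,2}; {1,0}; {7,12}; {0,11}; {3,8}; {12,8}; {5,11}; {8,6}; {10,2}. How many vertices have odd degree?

8

Degrees: 0:2, 1:2, 2:4, 3:1, 4:1, 5:1, 6:1, 7:1, 8:5, 9:1, 10:2, 11:3, 12:2
Odd-degree vertices: 3, 4, 5, 6, 7, 8, 9, 11.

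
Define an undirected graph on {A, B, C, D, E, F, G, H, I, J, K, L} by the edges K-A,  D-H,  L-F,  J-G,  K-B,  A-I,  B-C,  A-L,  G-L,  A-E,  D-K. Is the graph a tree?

Yes

The graph has 12 vertices and 11 edges.
It is connected with exactly 11 edges, hence acyclic — it is a tree.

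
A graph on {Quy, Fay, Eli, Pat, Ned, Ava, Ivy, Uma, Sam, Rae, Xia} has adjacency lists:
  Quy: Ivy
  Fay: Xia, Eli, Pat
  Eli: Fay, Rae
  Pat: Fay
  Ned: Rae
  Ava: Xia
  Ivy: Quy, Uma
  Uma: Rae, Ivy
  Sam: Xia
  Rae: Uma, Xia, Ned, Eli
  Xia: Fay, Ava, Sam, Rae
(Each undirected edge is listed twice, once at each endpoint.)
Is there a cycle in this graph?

Yes

The graph has 11 vertices, 11 edges, and 1 connected component.
Since 11 > 11 - 1, a cycle must exist; for instance Rae-Xia-Fay-Eli-Rae.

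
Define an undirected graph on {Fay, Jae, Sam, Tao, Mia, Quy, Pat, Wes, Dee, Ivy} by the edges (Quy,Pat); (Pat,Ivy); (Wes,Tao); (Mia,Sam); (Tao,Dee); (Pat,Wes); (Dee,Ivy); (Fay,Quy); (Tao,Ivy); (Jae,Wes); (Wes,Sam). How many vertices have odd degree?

6

Degrees: Fay:1, Jae:1, Sam:2, Tao:3, Mia:1, Quy:2, Pat:3, Wes:4, Dee:2, Ivy:3
Odd-degree vertices: Fay, Jae, Tao, Mia, Pat, Ivy.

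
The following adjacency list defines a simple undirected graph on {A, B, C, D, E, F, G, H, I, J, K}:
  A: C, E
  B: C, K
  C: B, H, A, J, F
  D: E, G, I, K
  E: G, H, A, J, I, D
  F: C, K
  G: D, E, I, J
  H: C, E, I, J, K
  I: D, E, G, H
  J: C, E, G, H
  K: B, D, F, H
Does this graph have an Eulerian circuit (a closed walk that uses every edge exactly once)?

No

Degrees: A:2, B:2, C:5, D:4, E:6, F:2, G:4, H:5, I:4, J:4, K:4
C, H have odd degree; an Eulerian circuit needs every degree to be even, so none exists.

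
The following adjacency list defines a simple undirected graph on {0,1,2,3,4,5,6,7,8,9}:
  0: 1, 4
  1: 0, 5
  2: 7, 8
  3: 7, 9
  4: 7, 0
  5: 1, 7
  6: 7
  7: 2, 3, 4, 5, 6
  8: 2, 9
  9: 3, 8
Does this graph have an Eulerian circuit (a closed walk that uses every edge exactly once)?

Degrees: 0:2, 1:2, 2:2, 3:2, 4:2, 5:2, 6:1, 7:5, 8:2, 9:2
Vertices with odd degree: 6, 7. An Eulerian circuit requires all degrees even.

No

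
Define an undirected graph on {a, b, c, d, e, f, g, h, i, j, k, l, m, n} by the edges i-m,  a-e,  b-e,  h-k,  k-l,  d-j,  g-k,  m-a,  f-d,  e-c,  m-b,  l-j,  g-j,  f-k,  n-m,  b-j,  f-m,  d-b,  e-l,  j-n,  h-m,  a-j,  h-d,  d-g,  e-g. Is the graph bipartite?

The cycle j-d-g-j has length 3, which is odd, so the graph is not bipartite.

No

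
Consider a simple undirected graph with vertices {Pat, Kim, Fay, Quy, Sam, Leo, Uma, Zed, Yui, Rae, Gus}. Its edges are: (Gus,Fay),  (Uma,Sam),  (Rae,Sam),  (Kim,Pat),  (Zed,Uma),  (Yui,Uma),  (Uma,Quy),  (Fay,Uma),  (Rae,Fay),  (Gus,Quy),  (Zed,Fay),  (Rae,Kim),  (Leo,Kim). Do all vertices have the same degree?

Degrees: Pat:1, Kim:3, Fay:4, Quy:2, Sam:2, Leo:1, Uma:5, Zed:2, Yui:1, Rae:3, Gus:2
Vertex Pat has degree 1 while Uma has degree 5, so the graph is not regular.

No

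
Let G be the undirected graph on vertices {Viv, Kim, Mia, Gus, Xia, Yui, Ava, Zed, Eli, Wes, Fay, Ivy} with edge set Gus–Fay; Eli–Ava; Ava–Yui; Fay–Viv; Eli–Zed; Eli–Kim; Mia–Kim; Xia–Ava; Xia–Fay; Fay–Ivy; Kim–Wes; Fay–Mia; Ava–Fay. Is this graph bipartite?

No

The cycle Xia-Ava-Fay-Xia has length 3, which is odd, so the graph is not bipartite.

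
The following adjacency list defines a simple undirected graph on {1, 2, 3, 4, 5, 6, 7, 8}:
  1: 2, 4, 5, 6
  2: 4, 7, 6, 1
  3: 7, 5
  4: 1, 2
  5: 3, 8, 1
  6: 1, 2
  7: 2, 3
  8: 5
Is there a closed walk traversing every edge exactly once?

Degrees: 1:4, 2:4, 3:2, 4:2, 5:3, 6:2, 7:2, 8:1
5, 8 have odd degree; an Eulerian circuit needs every degree to be even, so none exists.

No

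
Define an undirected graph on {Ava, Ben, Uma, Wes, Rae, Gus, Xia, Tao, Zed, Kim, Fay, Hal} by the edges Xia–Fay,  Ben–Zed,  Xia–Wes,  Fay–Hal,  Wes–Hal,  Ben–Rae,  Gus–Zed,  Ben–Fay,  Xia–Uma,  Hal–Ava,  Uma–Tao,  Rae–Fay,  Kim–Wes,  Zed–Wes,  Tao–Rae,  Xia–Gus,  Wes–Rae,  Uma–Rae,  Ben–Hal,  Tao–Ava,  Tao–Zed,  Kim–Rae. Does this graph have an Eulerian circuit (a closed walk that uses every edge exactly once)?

No

Degrees: Ava:2, Ben:4, Uma:3, Wes:5, Rae:6, Gus:2, Xia:4, Tao:4, Zed:4, Kim:2, Fay:4, Hal:4
Uma, Wes have odd degree; an Eulerian circuit needs every degree to be even, so none exists.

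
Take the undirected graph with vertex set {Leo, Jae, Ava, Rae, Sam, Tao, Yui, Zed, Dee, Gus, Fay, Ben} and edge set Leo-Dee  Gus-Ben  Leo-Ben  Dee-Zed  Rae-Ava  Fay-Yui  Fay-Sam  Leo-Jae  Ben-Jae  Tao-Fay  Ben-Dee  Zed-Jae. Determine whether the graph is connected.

No

Component: {Ava, Rae}
Component: {Sam, Tao, Yui, Fay}
Component: {Leo, Jae, Zed, Dee, Gus, Ben}
No edge joins these 3 groups, so the graph is disconnected.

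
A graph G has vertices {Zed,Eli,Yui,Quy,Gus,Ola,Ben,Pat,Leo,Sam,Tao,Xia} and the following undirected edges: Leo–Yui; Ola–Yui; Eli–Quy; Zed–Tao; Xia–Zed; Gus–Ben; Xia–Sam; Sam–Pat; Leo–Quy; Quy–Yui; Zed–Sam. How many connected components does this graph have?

Component: {Gus, Ben}
Component: {Zed, Pat, Sam, Tao, Xia}
Component: {Eli, Yui, Quy, Ola, Leo}

3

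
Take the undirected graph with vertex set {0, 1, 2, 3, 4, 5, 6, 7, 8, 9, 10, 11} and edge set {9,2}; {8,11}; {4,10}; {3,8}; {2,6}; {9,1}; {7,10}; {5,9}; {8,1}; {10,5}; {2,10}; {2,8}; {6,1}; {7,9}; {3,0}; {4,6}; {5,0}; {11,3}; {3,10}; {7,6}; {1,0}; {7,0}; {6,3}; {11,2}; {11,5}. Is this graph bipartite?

No

3-8-11-3 is an odd cycle (length 3), and a bipartite graph can contain only even cycles.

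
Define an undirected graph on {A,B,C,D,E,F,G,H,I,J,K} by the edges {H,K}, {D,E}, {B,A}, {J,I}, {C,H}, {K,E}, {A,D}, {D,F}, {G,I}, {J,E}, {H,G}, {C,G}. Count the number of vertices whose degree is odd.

Degrees: A:2, B:1, C:2, D:3, E:3, F:1, G:3, H:3, I:2, J:2, K:2
Odd-degree vertices: B, D, E, F, G, H.

6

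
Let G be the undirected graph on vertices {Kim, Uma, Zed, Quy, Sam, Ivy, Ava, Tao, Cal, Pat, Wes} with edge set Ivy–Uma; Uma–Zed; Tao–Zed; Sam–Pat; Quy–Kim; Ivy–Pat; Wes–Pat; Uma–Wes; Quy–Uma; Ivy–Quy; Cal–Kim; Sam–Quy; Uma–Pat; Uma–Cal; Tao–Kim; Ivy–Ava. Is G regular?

Degrees: Kim:3, Uma:6, Zed:2, Quy:4, Sam:2, Ivy:4, Ava:1, Tao:2, Cal:2, Pat:4, Wes:2
Vertex Ava has degree 1 while Uma has degree 6, so the graph is not regular.

No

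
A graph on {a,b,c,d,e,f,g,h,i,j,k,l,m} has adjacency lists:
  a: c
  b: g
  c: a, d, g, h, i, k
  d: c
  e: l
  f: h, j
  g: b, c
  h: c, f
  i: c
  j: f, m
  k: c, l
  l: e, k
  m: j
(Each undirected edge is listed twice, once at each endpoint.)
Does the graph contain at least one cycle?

|V| = 13, |E| = 12, number of components = 1.
A forest on 13 vertices with 1 component has exactly 12 edges, which matches — so no cycle.

No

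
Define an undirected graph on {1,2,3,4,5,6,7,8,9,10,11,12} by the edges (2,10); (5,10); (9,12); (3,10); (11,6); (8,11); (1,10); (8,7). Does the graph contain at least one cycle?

The graph has 12 vertices, 8 edges, and 4 connected components.
A forest on 12 vertices with 4 components has exactly 8 edges, which matches — so no cycle.

No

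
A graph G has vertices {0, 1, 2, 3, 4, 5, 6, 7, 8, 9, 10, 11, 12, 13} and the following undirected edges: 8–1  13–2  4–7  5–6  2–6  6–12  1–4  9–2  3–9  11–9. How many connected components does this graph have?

Component: {0}
Component: {10}
Component: {1, 4, 7, 8}
Component: {2, 3, 5, 6, 9, 11, 12, 13}

4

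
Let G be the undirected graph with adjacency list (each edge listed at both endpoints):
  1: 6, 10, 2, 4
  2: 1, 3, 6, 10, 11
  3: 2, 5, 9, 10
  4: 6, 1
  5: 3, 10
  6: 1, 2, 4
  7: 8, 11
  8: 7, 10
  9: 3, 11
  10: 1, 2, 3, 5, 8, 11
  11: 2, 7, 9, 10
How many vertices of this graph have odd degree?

Degrees: 1:4, 2:5, 3:4, 4:2, 5:2, 6:3, 7:2, 8:2, 9:2, 10:6, 11:4
Odd-degree vertices: 2, 6.

2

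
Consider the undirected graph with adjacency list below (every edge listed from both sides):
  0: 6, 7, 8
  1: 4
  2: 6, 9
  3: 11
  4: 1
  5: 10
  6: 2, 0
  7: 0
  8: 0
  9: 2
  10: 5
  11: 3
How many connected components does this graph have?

Component: {1, 4}
Component: {3, 11}
Component: {5, 10}
Component: {0, 2, 6, 7, 8, 9}

4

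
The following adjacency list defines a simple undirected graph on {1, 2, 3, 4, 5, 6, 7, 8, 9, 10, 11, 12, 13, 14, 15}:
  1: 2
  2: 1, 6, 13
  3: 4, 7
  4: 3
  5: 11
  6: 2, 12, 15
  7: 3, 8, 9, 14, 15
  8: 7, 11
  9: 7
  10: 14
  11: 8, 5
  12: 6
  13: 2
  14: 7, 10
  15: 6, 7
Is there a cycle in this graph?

No

The graph has 15 vertices, 14 edges, and 1 connected component.
A forest on 15 vertices with 1 component has exactly 14 edges, which matches — so no cycle.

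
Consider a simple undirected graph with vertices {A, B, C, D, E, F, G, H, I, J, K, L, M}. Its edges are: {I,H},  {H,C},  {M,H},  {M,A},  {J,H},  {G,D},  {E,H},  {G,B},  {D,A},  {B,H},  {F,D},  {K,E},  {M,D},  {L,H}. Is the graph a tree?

No

The graph has 13 vertices and 14 edges.
Connected but with 14 > 12 edges, so it has a cycle and is not a tree.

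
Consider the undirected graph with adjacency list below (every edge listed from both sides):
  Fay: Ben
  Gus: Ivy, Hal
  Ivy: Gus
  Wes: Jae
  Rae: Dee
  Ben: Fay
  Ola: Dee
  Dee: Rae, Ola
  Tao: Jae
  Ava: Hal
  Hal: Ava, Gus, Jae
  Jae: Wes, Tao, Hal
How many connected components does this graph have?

Component: {Fay, Ben}
Component: {Rae, Ola, Dee}
Component: {Gus, Ivy, Wes, Tao, Ava, Hal, Jae}

3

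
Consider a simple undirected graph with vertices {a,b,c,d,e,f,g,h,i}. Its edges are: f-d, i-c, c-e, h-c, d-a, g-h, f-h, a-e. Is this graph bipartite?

Yes

Color {b, d, e, h, i} black and {a, c, f, g} white. No edge joins two same-colored vertices, so the graph is bipartite.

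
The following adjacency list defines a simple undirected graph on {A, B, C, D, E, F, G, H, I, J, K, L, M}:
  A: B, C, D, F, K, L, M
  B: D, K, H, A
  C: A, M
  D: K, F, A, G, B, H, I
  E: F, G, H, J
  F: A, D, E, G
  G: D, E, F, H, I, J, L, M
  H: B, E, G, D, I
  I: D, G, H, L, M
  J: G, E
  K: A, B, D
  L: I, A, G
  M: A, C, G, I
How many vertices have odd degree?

Degrees: A:7, B:4, C:2, D:7, E:4, F:4, G:8, H:5, I:5, J:2, K:3, L:3, M:4
Odd-degree vertices: A, D, H, I, K, L.

6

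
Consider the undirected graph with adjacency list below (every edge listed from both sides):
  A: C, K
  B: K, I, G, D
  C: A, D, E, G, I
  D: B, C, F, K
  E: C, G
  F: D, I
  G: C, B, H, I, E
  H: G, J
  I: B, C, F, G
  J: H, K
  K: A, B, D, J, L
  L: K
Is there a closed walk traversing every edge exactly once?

No

Degrees: A:2, B:4, C:5, D:4, E:2, F:2, G:5, H:2, I:4, J:2, K:5, L:1
C, G, K, L have odd degree; an Eulerian circuit needs every degree to be even, so none exists.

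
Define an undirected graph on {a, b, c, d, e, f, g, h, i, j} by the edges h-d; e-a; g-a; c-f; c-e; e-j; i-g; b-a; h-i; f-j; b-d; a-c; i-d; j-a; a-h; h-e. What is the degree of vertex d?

3

Neighbors of d: b, h, i.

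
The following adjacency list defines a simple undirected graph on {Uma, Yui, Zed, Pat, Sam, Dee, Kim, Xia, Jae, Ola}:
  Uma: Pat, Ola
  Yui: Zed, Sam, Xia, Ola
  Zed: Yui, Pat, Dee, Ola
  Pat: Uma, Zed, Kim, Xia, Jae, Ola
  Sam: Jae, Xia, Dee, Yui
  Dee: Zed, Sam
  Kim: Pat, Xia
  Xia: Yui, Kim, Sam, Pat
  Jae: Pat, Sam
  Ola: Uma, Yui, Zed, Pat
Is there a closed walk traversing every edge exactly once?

Yes

Degrees: Uma:2, Yui:4, Zed:4, Pat:6, Sam:4, Dee:2, Kim:2, Xia:4, Jae:2, Ola:4
All degrees are even and the non-isolated vertices are connected — an Eulerian circuit exists.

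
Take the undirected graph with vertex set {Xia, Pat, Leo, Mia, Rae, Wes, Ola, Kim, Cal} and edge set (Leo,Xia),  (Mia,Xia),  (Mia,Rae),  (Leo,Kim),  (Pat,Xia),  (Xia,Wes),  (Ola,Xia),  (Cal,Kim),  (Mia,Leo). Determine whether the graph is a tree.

No

The graph has 9 vertices and 9 edges.
Connected but with 9 > 8 edges, so it has a cycle and is not a tree.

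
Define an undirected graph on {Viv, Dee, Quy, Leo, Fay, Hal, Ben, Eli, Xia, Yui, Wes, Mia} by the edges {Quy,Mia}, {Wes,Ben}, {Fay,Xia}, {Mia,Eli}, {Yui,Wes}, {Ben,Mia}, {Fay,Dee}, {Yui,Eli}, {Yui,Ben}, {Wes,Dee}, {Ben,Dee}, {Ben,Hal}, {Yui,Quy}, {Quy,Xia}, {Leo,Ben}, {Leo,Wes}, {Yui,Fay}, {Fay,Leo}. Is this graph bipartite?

No

Ben-Wes-Yui-Ben is an odd cycle (length 3), and a bipartite graph can contain only even cycles.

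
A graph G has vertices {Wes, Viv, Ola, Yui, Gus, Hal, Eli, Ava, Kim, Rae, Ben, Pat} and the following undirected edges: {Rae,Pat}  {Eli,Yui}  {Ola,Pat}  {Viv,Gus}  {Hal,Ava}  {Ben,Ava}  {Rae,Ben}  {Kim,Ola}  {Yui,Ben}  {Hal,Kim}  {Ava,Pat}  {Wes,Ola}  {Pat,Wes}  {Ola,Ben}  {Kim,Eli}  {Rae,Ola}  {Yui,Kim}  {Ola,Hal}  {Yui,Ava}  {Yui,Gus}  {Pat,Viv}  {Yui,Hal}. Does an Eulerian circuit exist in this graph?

Degrees: Wes:2, Viv:2, Ola:6, Yui:6, Gus:2, Hal:4, Eli:2, Ava:4, Kim:4, Rae:3, Ben:4, Pat:5
Rae, Pat have odd degree; an Eulerian circuit needs every degree to be even, so none exists.

No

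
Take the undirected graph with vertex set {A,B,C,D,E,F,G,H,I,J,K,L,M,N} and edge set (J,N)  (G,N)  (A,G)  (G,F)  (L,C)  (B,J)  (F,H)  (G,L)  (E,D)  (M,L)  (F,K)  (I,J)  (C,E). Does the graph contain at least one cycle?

|V| = 14, |E| = 13, number of components = 1.
A forest on 14 vertices with 1 component has exactly 13 edges, which matches — so no cycle.

No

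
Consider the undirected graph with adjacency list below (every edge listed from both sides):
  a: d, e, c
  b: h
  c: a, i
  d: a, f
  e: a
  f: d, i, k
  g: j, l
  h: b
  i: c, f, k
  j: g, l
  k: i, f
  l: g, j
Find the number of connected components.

3

Component: {b, h}
Component: {g, j, l}
Component: {a, c, d, e, f, i, k}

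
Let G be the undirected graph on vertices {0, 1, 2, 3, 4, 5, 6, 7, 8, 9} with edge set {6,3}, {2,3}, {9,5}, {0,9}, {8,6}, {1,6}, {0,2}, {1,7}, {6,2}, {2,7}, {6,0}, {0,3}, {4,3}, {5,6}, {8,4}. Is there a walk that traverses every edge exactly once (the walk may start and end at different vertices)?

Degrees: 0:4, 1:2, 2:4, 3:4, 4:2, 5:2, 6:6, 7:2, 8:2, 9:2
Odd-degree vertices: none (0 total).
With 0 odd-degree vertices and all edges in one connected piece, an Eulerian trail exists.

Yes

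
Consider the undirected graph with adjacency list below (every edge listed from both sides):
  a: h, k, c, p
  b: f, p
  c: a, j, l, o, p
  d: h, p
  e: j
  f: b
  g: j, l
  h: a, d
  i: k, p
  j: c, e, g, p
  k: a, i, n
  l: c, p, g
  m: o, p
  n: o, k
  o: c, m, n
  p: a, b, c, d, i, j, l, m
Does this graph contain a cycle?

|V| = 16, |E| = 23, number of components = 1.
One cycle is a-p-d-h-a.

Yes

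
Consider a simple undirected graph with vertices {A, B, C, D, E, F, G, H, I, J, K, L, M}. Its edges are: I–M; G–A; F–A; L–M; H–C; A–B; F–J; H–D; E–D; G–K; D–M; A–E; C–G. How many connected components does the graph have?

Component: {A, B, C, D, E, F, G, H, I, J, K, L, M}

1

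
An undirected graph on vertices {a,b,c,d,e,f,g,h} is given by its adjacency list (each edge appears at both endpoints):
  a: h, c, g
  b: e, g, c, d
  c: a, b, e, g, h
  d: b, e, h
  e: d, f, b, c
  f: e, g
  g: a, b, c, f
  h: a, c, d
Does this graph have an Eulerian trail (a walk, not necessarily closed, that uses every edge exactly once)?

No

Degrees: a:3, b:4, c:5, d:3, e:4, f:2, g:4, h:3
Odd-degree vertices: a, c, d, h (4 total).
An Eulerian trail requires 0 or 2 odd-degree vertices; here there are 4.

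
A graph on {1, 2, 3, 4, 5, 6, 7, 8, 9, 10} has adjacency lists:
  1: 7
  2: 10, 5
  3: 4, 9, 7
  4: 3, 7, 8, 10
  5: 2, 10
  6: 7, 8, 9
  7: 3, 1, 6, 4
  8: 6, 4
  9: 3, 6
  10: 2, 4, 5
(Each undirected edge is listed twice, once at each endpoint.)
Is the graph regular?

Degrees: 1:1, 2:2, 3:3, 4:4, 5:2, 6:3, 7:4, 8:2, 9:2, 10:3
Degrees are not all equal (e.g. deg(1)=1 but deg(4)=4); not regular.

No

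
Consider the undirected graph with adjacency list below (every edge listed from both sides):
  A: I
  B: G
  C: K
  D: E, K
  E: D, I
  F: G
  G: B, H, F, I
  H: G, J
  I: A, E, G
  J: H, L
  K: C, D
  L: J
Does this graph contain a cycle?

No

The graph has 12 vertices, 11 edges, and 1 connected component.
Since 11 = 12 - 1, the graph is a forest and contains no cycle.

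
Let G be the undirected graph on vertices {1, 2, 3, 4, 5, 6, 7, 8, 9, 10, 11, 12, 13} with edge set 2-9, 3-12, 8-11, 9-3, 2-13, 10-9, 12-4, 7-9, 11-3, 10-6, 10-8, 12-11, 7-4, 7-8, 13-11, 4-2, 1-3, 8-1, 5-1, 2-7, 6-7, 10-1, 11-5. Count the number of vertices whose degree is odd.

Degrees: 1:4, 2:4, 3:4, 4:3, 5:2, 6:2, 7:5, 8:4, 9:4, 10:4, 11:5, 12:3, 13:2
Odd-degree vertices: 4, 7, 11, 12.

4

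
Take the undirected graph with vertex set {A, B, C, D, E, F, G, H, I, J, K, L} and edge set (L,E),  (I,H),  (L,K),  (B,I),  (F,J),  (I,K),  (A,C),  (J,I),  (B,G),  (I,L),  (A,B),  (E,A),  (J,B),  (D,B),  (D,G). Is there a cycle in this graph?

Yes

The graph has 12 vertices, 15 edges, and 1 connected component.
Since 15 > 12 - 1, a cycle must exist; for instance I-L-K-I.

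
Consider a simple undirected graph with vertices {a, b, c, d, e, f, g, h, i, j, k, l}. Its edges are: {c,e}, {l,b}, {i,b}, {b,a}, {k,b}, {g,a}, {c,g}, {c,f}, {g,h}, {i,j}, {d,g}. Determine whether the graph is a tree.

|V| = 12, |E| = 11.
It is connected with exactly 11 edges, hence acyclic — it is a tree.

Yes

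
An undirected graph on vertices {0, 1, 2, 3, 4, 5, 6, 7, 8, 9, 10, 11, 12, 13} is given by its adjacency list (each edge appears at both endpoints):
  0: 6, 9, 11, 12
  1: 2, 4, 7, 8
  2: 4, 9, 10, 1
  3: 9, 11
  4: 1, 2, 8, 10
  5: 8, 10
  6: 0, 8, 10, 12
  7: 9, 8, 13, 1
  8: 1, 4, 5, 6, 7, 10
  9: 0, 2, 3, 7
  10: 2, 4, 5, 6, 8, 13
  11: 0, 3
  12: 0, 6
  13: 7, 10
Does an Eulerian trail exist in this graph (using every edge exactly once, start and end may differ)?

Degrees: 0:4, 1:4, 2:4, 3:2, 4:4, 5:2, 6:4, 7:4, 8:6, 9:4, 10:6, 11:2, 12:2, 13:2
Odd-degree vertices: none (0 total).
With 0 odd-degree vertices and all edges in one connected piece, an Eulerian trail exists.

Yes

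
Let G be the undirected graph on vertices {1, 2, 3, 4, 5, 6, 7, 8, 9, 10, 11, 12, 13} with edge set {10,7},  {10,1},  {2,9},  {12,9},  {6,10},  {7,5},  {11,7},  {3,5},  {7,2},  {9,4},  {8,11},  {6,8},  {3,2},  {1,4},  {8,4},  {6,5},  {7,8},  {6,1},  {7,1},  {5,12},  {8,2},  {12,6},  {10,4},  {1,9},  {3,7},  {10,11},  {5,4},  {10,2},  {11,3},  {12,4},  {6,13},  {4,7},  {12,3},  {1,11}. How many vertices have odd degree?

8

Degrees: 1:6, 2:5, 3:5, 4:7, 5:5, 6:6, 7:8, 8:5, 9:4, 10:6, 11:5, 12:5, 13:1
Odd-degree vertices: 2, 3, 4, 5, 8, 11, 12, 13.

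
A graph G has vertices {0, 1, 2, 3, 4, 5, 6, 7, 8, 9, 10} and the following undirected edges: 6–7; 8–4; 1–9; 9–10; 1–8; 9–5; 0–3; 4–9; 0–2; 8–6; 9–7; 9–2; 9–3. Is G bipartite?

The cycle 7-6-8-1-9-7 has length 5, which is odd, so the graph is not bipartite.

No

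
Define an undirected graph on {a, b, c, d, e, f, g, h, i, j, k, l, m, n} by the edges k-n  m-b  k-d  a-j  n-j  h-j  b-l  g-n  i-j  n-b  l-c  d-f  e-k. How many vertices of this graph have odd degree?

Degrees: a:1, b:3, c:1, d:2, e:1, f:1, g:1, h:1, i:1, j:4, k:3, l:2, m:1, n:4
Odd-degree vertices: a, b, c, e, f, g, h, i, k, m.

10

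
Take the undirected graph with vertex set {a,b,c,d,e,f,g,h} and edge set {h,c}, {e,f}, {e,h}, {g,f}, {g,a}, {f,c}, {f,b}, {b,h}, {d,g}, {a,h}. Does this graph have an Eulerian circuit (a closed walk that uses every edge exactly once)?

No

Degrees: a:2, b:2, c:2, d:1, e:2, f:4, g:3, h:4
Vertices with odd degree: d, g. An Eulerian circuit requires all degrees even.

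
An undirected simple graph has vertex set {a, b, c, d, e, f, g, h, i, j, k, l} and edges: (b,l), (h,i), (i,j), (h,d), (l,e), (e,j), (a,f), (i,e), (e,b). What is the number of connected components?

Component: {c}
Component: {g}
Component: {k}
Component: {a, f}
Component: {b, d, e, h, i, j, l}

5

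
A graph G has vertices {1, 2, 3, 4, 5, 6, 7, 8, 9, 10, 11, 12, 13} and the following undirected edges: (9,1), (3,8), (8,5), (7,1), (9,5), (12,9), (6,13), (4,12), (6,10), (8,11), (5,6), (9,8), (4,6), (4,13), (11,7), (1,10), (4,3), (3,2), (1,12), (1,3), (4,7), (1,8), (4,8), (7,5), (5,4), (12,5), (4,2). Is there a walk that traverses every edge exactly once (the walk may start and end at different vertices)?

Degrees: 1:6, 2:2, 3:4, 4:8, 5:6, 6:4, 7:4, 8:6, 9:4, 10:2, 11:2, 12:4, 13:2
Odd-degree vertices: none (0 total).
With 0 odd-degree vertices and all edges in one connected piece, an Eulerian trail exists.

Yes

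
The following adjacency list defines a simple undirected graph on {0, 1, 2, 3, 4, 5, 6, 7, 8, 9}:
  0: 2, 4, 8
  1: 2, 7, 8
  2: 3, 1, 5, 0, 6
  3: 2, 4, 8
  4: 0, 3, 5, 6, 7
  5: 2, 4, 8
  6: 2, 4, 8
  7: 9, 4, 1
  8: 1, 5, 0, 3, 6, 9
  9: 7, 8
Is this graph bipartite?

The cycle 7-4-3-8-9-7 has length 5, which is odd, so the graph is not bipartite.

No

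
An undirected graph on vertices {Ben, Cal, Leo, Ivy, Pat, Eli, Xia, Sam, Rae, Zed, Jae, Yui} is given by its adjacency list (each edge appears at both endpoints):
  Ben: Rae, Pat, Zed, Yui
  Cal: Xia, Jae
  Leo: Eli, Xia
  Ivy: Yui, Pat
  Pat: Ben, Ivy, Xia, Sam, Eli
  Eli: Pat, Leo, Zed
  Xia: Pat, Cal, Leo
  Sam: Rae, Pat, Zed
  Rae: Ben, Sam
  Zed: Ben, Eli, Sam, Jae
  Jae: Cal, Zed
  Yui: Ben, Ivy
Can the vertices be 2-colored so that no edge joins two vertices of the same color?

Yes

Partition the vertices as {Cal, Leo, Pat, Rae, Zed, Yui} vs {Ben, Ivy, Eli, Xia, Sam, Jae}. Each listed edge has one endpoint in each part, so the graph is bipartite.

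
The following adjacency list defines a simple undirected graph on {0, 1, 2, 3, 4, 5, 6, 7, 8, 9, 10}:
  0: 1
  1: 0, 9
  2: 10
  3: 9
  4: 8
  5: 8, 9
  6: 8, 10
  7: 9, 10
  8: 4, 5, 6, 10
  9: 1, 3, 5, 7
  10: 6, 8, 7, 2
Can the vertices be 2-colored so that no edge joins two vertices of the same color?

No

The cycle 6-8-10-6 has length 3, which is odd, so the graph is not bipartite.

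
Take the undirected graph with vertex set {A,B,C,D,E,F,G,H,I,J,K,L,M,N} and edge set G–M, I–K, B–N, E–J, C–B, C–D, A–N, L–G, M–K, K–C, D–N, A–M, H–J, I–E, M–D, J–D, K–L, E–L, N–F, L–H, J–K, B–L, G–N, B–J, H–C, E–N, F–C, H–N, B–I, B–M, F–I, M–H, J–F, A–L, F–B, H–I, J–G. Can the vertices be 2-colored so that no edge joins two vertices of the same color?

The cycle F-B-N-F has length 3, which is odd, so the graph is not bipartite.

No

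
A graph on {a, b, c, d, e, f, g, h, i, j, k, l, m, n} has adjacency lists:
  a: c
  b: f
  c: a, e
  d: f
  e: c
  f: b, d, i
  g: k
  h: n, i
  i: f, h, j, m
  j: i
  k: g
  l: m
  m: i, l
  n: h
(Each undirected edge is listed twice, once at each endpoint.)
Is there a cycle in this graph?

No

|V| = 14, |E| = 11, number of components = 3.
A forest on 14 vertices with 3 components has exactly 11 edges, which matches — so no cycle.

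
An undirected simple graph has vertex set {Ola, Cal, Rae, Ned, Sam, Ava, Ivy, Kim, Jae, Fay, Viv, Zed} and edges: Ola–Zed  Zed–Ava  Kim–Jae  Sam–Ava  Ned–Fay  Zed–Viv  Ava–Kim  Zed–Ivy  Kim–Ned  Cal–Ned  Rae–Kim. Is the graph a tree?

|V| = 12, |E| = 11.
It is connected with exactly 11 edges, hence acyclic — it is a tree.

Yes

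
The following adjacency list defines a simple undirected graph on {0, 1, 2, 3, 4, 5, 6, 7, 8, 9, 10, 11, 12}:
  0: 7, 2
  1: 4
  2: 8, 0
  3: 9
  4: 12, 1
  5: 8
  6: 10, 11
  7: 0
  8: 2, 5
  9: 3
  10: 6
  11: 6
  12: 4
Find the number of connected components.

4

Component: {3, 9}
Component: {1, 4, 12}
Component: {6, 10, 11}
Component: {0, 2, 5, 7, 8}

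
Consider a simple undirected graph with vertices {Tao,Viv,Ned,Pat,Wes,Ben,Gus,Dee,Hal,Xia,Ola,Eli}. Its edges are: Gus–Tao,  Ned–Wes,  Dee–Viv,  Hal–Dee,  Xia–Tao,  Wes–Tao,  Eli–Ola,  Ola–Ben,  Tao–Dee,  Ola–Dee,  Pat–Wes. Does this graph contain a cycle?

The graph has 12 vertices, 11 edges, and 1 connected component.
Since 11 = 12 - 1, the graph is a forest and contains no cycle.

No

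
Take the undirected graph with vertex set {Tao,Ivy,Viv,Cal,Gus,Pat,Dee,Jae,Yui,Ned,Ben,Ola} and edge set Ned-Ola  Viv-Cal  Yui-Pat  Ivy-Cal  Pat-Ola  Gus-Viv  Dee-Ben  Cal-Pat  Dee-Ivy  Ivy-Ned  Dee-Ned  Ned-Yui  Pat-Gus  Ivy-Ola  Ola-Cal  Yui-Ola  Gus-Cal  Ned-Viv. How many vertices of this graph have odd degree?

Degrees: Tao:0, Ivy:4, Viv:3, Cal:5, Gus:3, Pat:4, Dee:3, Jae:0, Yui:3, Ned:5, Ben:1, Ola:5
Odd-degree vertices: Viv, Cal, Gus, Dee, Yui, Ned, Ben, Ola.

8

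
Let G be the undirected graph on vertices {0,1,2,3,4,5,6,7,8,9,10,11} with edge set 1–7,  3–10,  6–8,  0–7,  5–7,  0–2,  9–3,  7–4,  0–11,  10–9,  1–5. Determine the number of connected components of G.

3

Component: {6, 8}
Component: {3, 9, 10}
Component: {0, 1, 2, 4, 5, 7, 11}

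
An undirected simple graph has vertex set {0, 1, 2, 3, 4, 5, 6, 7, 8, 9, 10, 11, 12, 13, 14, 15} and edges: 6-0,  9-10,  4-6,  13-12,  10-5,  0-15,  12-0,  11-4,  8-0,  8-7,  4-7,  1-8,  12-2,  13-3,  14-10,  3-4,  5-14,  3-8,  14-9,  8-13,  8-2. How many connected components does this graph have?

Component: {5, 9, 10, 14}
Component: {0, 1, 2, 3, 4, 6, 7, 8, 11, 12, 13, 15}

2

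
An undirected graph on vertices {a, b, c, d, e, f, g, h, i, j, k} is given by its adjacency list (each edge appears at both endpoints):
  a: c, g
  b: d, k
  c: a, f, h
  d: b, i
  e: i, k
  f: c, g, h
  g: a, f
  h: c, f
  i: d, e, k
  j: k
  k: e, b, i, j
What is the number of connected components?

2

Component: {a, c, f, g, h}
Component: {b, d, e, i, j, k}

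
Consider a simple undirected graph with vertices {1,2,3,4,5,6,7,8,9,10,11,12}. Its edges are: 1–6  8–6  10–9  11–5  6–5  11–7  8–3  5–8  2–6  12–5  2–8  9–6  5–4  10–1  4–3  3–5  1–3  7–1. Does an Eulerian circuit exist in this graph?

No

Degrees: 1:4, 2:2, 3:4, 4:2, 5:6, 6:5, 7:2, 8:4, 9:2, 10:2, 11:2, 12:1
Vertices with odd degree: 6, 12. An Eulerian circuit requires all degrees even.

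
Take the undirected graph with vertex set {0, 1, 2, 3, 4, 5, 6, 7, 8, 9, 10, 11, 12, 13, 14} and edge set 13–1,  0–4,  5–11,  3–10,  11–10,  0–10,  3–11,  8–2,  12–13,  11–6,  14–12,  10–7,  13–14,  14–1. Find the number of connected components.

4

Component: {9}
Component: {2, 8}
Component: {1, 12, 13, 14}
Component: {0, 3, 4, 5, 6, 7, 10, 11}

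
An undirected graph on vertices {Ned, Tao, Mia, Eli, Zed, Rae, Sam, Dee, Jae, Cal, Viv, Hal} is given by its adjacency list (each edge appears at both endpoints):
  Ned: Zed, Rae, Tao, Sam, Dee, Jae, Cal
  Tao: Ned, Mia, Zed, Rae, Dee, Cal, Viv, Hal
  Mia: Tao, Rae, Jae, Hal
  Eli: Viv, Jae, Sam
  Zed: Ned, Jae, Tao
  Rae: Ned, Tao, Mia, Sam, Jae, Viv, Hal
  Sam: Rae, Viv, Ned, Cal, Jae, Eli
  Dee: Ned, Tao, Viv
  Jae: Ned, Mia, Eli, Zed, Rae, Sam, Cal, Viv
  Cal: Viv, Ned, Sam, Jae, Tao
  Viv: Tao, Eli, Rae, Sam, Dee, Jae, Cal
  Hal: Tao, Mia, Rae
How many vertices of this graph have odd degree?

8

Degrees: Ned:7, Tao:8, Mia:4, Eli:3, Zed:3, Rae:7, Sam:6, Dee:3, Jae:8, Cal:5, Viv:7, Hal:3
Odd-degree vertices: Ned, Eli, Zed, Rae, Dee, Cal, Viv, Hal.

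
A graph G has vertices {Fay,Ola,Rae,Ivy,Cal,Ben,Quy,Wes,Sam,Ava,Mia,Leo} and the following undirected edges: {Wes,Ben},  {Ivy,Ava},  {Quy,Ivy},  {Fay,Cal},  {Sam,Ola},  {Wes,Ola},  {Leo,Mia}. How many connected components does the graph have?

5

Component: {Rae}
Component: {Fay, Cal}
Component: {Mia, Leo}
Component: {Ivy, Quy, Ava}
Component: {Ola, Ben, Wes, Sam}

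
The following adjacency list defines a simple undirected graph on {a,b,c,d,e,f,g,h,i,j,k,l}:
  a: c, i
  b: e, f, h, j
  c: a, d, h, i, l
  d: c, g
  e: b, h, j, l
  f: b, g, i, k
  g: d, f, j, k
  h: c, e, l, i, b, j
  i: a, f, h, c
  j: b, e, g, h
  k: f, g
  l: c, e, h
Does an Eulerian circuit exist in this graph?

Degrees: a:2, b:4, c:5, d:2, e:4, f:4, g:4, h:6, i:4, j:4, k:2, l:3
c, l have odd degree; an Eulerian circuit needs every degree to be even, so none exists.

No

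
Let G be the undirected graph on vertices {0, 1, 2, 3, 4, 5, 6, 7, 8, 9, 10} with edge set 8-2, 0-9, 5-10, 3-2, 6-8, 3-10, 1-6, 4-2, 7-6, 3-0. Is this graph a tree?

Yes

The graph has 11 vertices and 10 edges.
Connected and |E| = |V| - 1, which characterizes a tree.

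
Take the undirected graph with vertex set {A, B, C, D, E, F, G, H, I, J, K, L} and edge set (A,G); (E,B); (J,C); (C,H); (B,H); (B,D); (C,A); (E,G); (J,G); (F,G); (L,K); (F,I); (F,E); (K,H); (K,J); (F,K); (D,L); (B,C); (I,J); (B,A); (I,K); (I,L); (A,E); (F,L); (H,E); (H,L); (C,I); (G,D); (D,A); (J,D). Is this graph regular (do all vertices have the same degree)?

Degrees: A:5, B:5, C:5, D:5, E:5, F:5, G:5, H:5, I:5, J:5, K:5, L:5
Every vertex has degree 5, so the graph is 5-regular.

Yes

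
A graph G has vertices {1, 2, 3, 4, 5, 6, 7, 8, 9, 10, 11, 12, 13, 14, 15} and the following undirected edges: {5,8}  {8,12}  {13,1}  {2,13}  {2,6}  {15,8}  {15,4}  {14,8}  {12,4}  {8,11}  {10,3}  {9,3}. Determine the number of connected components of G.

4

Component: {7}
Component: {3, 9, 10}
Component: {1, 2, 6, 13}
Component: {4, 5, 8, 11, 12, 14, 15}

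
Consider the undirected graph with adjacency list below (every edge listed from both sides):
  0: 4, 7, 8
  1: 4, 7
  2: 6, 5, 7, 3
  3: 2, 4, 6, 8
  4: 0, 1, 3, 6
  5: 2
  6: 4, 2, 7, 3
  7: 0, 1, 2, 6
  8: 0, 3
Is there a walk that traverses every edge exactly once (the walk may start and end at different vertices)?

Degrees: 0:3, 1:2, 2:4, 3:4, 4:4, 5:1, 6:4, 7:4, 8:2
Odd-degree vertices: 0, 5 (2 total).
The non-isolated vertices are connected and exactly 2 have odd degree, so an Eulerian trail exists (from 0 to 5).

Yes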